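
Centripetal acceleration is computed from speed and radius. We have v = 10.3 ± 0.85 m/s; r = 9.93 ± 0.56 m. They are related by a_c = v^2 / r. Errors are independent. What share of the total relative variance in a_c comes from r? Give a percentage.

10.5%

(δa_c/a_c)² = (2·δv/v)² + (-1·δr/r)²
  v term: (2×0.0825)² = 0.0272
  r term: (-1×0.0564)² = 0.00318
Total = 0.0304. Share from r = 0.00318/0.0304 = 0.105.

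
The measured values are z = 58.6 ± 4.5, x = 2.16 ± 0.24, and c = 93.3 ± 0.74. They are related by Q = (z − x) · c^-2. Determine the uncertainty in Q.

Let u = z − x = 56.4. δu = √(δz² + δx²) = √(20.2 + 0.0576) = 4.51, so δu/u = 0.0798.
Q is then a monomial in u, c:
δQ/Q = √((δu/u)² + (-2·δc/c)²) = √(0.00638 + 0.000252) = 0.0814
Q = 0.00648, so δQ = 0.0814 × 0.00648 = 0.000528.

0.000528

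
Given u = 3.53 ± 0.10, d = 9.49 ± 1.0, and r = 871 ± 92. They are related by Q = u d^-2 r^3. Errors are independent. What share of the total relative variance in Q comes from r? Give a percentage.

(δQ/Q)² = (1·δu/u)² + (-2·δd/d)² + (3·δr/r)²
  u term: (1×0.0283)² = 0.000803
  d term: (-2×0.105)² = 0.0444
  r term: (3×0.106)² = 0.100
Total = 0.146. Share from r = 0.100/0.146 = 0.690.

69.0%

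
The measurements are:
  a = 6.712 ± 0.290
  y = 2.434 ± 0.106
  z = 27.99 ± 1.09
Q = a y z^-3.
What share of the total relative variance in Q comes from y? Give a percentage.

(δQ/Q)² = (1·δa/a)² + (1·δy/y)² + (-3·δz/z)²
  a term: (1×0.0432)² = 0.00187
  y term: (1×0.0435)² = 0.00190
  z term: (-3×0.0389)² = 0.0136
Total = 0.0174. Share from y = 0.00190/0.0174 = 0.109.

10.9%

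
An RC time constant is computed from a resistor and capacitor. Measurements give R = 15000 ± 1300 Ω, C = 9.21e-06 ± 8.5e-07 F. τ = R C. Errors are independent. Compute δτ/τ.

τ is a product of powers, so relative uncertainties combine in quadrature:
  (1·δR/R)² = (1×0.0867)² = 0.00751;  (1·δC/C)² = (1×0.0923)² = 0.00852
δτ/τ = √(0.0160) = 0.127

0.127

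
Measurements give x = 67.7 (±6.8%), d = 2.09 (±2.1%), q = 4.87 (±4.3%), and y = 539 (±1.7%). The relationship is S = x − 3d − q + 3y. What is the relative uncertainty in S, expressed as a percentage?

Sums and differences: (δS)² = Σ (cᵢ δxᵢ)².
  (δx)² = 21.2;  (3·δd)² = 0.0173;  (δq)² = 0.0439;  (3·δy)² = 756
δS = √(777) = 27.9
S = 1670, so δS/S = 27.9/1670 = 0.0167.

1.67%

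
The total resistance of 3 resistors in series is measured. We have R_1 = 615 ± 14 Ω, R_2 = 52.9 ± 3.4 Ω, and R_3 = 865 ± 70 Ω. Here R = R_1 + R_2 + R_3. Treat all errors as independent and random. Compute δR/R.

Each term contributes (cᵢ δxᵢ)² to (δR)²:
  (δR_1)² = 196;  (δR_2)² = 11.6;  (δR_3)² = 4900
δR = √(5110) = 71.5 Ω
R = 1530 Ω, so δR/R = 71.5/1530 = 0.0466.

0.0466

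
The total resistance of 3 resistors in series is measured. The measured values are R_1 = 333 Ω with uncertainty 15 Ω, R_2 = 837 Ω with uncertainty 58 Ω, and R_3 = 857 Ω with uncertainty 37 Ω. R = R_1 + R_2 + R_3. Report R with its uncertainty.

Absolute uncertainties add in quadrature for a linear combination:
  (δR_1)² = 225;  (δR_2)² = 3360;  (δR_3)² = 1370
δR = √(4960) = 70.4 Ω
R = 2030 Ω.

2030 ± 70.4 Ω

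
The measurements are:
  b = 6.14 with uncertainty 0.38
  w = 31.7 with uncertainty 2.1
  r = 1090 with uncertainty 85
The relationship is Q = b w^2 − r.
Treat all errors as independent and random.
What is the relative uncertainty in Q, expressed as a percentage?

17.8%

Let p = b·w^2 = 6170. δp/p = √((1·δb/b)² + (2·δw/w)²) = √(0.00383 + 0.0176) = 0.146, so δp = 902.
Q = p − r: δQ = √(δp² + δr²) = √(8.14e+05 + 7220) = 906
Q = 5080, so δQ/Q = 906/5080 = 0.178.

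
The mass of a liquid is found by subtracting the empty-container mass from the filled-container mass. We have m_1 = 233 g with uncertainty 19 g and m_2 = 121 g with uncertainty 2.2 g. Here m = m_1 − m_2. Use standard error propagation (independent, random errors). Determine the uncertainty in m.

For a sum/difference, combine absolute errors in quadrature:
  (δm_1)² = 361;  (δm_2)² = 4.84
δm = √(366) = 19.1 g

19.1 g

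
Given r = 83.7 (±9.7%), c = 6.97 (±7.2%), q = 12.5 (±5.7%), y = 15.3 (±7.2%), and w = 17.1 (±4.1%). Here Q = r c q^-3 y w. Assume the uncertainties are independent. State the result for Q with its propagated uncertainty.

78.1 ± 17.6

Since Q is a product/quotient, work with relative uncertainties:
  (1·δr/r)² = (1×0.0970)² = 0.00941;  (1·δc/c)² = (1×0.0720)² = 0.00518;  (-3·δq/q)² = (-3×0.0570)² = 0.0292;  (1·δy/y)² = (1×0.0720)² = 0.00518;  (1·δw/w)² = (1×0.0410)² = 0.00168
δQ/Q = √(0.0507) = 0.225
Q = 78.1, so δQ = 0.225 × 78.1 = 17.6.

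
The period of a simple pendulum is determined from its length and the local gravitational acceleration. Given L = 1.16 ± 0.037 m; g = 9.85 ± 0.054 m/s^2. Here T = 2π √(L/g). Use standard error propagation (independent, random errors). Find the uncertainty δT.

Relative error in a monomial: (δT/T)² = Σ (nᵢ · δxᵢ/xᵢ)².
  (½·δL/L)² = (0.5×0.0319)² = 0.000254;  (−½·δg/g)² = (-0.5×0.00548)² = 7.51e-06
δT/T = √(0.000262) = 0.0162
T = 2.16 s, so δT = 0.0162 × 2.16 = 0.0349 s.

0.0349 s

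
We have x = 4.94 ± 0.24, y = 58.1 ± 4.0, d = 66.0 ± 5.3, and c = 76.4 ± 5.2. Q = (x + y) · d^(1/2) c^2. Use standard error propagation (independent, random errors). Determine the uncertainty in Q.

4.65e+05

Let u = x + y = 63.0. δu = √(δx² + δy²) = √(0.0576 + 16.0) = 4.01, so δu/u = 0.0636.
Q is then a monomial in u, d, c:
δQ/Q = √((δu/u)² + (½·δd/d)² + (2·δc/c)²) = √(0.00404 + 0.00161 + 0.0185) = 0.156
Q = 2.99e+06, so δQ = 0.156 × 2.99e+06 = 4.65e+05.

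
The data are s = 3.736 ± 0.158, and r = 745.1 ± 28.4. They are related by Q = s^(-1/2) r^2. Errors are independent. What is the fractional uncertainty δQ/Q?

0.0791

Q is a product of powers, so relative uncertainties combine in quadrature:
  (−½·δs/s)² = (-0.5×0.0423)² = 0.000447;  (2·δr/r)² = (2×0.0381)² = 0.00581
δQ/Q = √(0.00626) = 0.0791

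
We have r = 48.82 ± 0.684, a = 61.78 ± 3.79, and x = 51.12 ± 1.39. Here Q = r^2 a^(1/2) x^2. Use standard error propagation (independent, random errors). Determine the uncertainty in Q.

3.35e+06

Products/powers → add relative errors in quadrature, weighted by exponent:
  (2·δr/r)² = (2×0.0140)² = 0.000785;  (½·δa/a)² = (0.5×0.0613)² = 0.000941;  (2·δx/x)² = (2×0.0272)² = 0.00296
δQ/Q = √(0.00468) = 0.0684
Q = 4.896e+07, so δQ = 0.0684 × 4.896e+07 = 3.35e+06.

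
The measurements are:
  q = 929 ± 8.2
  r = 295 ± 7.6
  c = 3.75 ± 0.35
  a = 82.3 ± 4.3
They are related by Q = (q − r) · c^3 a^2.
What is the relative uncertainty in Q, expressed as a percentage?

29.9%

Let u = q − r = 634. δu = √(δq² + δr²) = √(67.2 + 57.8) = 11.2, so δu/u = 0.0176.
Q is then a monomial in u, c, a:
δQ/Q = √((δu/u)² + (3·δc/c)² + (2·δa/a)²) = √(0.000311 + 0.0784 + 0.0109) = 0.299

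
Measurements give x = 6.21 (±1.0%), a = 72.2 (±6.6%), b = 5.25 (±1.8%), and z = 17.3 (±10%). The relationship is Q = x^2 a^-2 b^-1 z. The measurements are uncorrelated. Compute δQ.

0.00409

Each factor contributes (exponent × relative error)² to (δQ/Q)²:
  (2·δx/x)² = (2×0.0100)² = 0.000400;  (-2·δa/a)² = (-2×0.0660)² = 0.0174;  (-1·δb/b)² = (-1×0.0180)² = 0.000324;  (1·δz/z)² = (1×0.100)² = 0.0100
δQ/Q = √(0.0281) = 0.168
Q = 0.0244, so δQ = 0.168 × 0.0244 = 0.00409.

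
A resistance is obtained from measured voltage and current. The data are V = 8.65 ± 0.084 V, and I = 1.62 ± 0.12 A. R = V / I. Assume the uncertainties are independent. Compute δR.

0.399 Ω

R is a product of powers, so relative uncertainties combine in quadrature:
  (1·δV/V)² = (1×0.00971)² = 9.43e-05;  (-1·δI/I)² = (-1×0.0741)² = 0.00549
δR/R = √(0.00558) = 0.0747
R = 5.34 Ω, so δR = 0.0747 × 5.34 = 0.399 Ω.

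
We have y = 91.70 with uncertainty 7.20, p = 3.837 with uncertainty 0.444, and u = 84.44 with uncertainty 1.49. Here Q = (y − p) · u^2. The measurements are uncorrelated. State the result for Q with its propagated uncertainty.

Let w = y − p = 87.86. δw = √(δy² + δp²) = √(51.8 + 0.197) = 7.21, so δw/w = 0.0821.
Q is then a monomial in w, u:
δQ/Q = √((δw/w)² + (2·δu/u)²) = √(0.00674 + 0.00125) = 0.0894
Q = 626500, so δQ = 0.0894 × 626500 = 56000.

626500 ± 56000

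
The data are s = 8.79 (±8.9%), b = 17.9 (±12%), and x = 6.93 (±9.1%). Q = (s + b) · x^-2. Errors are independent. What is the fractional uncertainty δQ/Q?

Let u = s + b = 26.7. δu = √(δs² + δb²) = √(0.612 + 4.61) = 2.29, so δu/u = 0.0857.
Q is then a monomial in u, x:
δQ/Q = √((δu/u)² + (-2·δx/x)²) = √(0.00734 + 0.0331) = 0.201

0.201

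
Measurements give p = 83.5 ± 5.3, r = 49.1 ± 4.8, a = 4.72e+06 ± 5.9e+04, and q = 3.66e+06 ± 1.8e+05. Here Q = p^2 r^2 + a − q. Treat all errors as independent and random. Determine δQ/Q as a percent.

Let w = p^2·r^2 = 1.68e+07. δw/w = √((2·δp/p)² + (2·δr/r)²) = √(0.0161 + 0.0382) = 0.233, so δw = 3.92e+06.
Q = w + a − q: δQ = √(δw² + δa² + δq²) = √(1.54e+13 + 3.48e+09 + 3.24e+10) = 3.92e+06
Q = 1.79e+07, so δQ/Q = 3.92e+06/1.79e+07 = 0.220.

22.0%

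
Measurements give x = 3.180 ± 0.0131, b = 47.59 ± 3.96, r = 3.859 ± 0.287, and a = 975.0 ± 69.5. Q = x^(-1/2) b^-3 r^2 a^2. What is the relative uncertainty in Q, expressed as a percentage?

32.4%

Products/powers → add relative errors in quadrature, weighted by exponent:
  (−½·δx/x)² = (-0.5×0.00412)² = 4.24e-06;  (-3·δb/b)² = (-3×0.0832)² = 0.0623;  (2·δr/r)² = (2×0.0744)² = 0.0221;  (2·δa/a)² = (2×0.0713)² = 0.0203
δQ/Q = √(0.105) = 0.324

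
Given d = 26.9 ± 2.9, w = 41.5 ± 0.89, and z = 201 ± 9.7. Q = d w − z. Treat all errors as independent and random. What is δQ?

123

Let p = d·w = 1120. δp/p = √((1·δd/d)² + (1·δw/w)²) = √(0.0116 + 0.000460) = 0.110, so δp = 123.
Q = p − z: δQ = √(δp² + δz²) = √(15100 + 94.1) = 123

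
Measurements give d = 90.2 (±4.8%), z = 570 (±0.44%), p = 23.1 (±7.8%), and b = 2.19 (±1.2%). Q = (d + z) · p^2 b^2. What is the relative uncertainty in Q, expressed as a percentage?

15.8%

Let u = d + z = 660. δu = √(δd² + δz²) = √(18.7 + 6.29) = 5.00, so δu/u = 0.00758.
Q is then a monomial in u, p, b:
δQ/Q = √((δu/u)² + (2·δp/p)² + (2·δb/b)²) = √(5.74e-05 + 0.0243 + 0.000576) = 0.158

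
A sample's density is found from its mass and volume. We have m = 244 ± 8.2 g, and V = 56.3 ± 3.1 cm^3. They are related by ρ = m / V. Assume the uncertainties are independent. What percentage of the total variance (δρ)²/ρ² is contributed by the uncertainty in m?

27.1%

(δρ/ρ)² = (1·δm/m)² + (-1·δV/V)²
  m term: (1×0.0336)² = 0.00113
  V term: (-1×0.0551)² = 0.00303
Total = 0.00416. Share from m = 0.00113/0.00416 = 0.271.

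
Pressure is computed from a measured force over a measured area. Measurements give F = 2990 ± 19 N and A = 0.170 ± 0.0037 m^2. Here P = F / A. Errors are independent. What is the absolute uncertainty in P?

399 Pa

Products/powers → add relative errors in quadrature, weighted by exponent:
  (1·δF/F)² = (1×0.00635)² = 4.04e-05;  (-1·δA/A)² = (-1×0.0218)² = 0.000474
δP/P = √(0.000514) = 0.0227
P = 17600 Pa, so δP = 0.0227 × 17600 = 399 Pa.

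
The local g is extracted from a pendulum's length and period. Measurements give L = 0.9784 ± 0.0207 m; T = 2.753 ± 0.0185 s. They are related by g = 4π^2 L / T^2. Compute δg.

0.128 m/s^2

Since g is a product/quotient, work with relative uncertainties:
  (1·δL/L)² = (1×0.0212)² = 0.000448;  (-2·δT/T)² = (-2×0.00672)² = 0.000181
δg/g = √(0.000628) = 0.0251
g = 5.096 m/s^2, so δg = 0.0251 × 5.096 = 0.128 m/s^2.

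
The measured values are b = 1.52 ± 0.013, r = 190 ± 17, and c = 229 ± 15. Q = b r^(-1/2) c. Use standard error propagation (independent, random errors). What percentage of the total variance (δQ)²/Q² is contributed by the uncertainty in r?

(δQ/Q)² = (1·δb/b)² + (−½·δr/r)² + (1·δc/c)²
  b term: (1×0.00855)² = 7.31e-05
  r term: (-0.5×0.0895)² = 0.00200
  c term: (1×0.0655)² = 0.00429
Total = 0.00637. Share from r = 0.00200/0.00637 = 0.314.

31.4%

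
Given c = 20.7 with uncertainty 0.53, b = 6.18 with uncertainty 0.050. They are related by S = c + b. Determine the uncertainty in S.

0.532

Each term contributes (cᵢ δxᵢ)² to (δS)²:
  (δc)² = 0.281;  (δb)² = 0.00250
δS = √(0.283) = 0.532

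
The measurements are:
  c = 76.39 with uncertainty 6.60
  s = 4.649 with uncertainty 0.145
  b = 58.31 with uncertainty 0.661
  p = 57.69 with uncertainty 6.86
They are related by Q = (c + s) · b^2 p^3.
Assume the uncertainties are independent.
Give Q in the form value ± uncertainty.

(5.290 ± 1.94) × 10^10

Let u = c + s = 81.04. δu = √(δc² + δs²) = √(43.6 + 0.0210) = 6.60, so δu/u = 0.0815.
Q is then a monomial in u, b, p:
δQ/Q = √((δu/u)² + (2·δb/b)² + (3·δp/p)²) = √(0.00664 + 0.000514 + 0.127) = 0.367
Q = 5.29e+10, so δQ = 0.367 × 5.29e+10 = 1.94e+10.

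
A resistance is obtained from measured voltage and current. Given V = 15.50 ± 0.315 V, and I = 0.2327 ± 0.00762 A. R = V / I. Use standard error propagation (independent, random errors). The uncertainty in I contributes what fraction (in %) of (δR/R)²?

(δR/R)² = (1·δV/V)² + (-1·δI/I)²
  V term: (1×0.0203)² = 0.000413
  I term: (-1×0.0327)² = 0.00107
Total = 0.00149. Share from I = 0.00107/0.00149 = 0.722.

72.2%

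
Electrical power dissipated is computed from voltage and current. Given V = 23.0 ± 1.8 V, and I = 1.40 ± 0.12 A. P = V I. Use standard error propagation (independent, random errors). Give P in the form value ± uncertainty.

P is a product of powers, so relative uncertainties combine in quadrature:
  (1·δV/V)² = (1×0.0783)² = 0.00612;  (1·δI/I)² = (1×0.0857)² = 0.00735
δP/P = √(0.0135) = 0.116
P = 32.2 W, so δP = 0.116 × 32.2 = 3.74 W.

32.2 ± 3.74 W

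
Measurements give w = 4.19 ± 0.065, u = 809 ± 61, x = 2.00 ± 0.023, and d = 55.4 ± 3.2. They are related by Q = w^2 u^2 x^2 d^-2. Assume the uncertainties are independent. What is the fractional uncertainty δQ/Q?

0.194

For a monomial Q ∝ w^2, u^2, x^2, d^-2, fractional errors add in quadrature:
  (2·δw/w)² = (2×0.0155)² = 0.000963;  (2·δu/u)² = (2×0.0754)² = 0.0227;  (2·δx/x)² = (2×0.0115)² = 0.000529;  (-2·δd/d)² = (-2×0.0578)² = 0.0133
δQ/Q = √(0.0376) = 0.194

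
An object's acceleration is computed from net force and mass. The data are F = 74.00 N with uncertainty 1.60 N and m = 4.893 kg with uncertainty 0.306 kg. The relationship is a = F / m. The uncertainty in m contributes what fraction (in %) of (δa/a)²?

(δa/a)² = (1·δF/F)² + (-1·δm/m)²
  F term: (1×0.0216)² = 0.000467
  m term: (-1×0.0625)² = 0.00391
Total = 0.00438. Share from m = 0.00391/0.00438 = 0.893.

89.3%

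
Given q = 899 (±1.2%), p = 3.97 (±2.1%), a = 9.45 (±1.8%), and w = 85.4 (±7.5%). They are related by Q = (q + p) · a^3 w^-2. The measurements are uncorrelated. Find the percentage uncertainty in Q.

Let u = q + p = 903. δu = √(δq² + δp²) = √(116 + 0.00695) = 10.8, so δu/u = 0.0119.
Q is then a monomial in u, a, w:
δQ/Q = √((δu/u)² + (3·δa/a)² + (-2·δw/w)²) = √(0.000143 + 0.00292 + 0.0225) = 0.160

16.0%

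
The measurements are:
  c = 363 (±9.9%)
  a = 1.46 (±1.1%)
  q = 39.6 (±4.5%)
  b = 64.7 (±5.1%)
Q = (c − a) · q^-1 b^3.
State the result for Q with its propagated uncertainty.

Let u = c − a = 362. δu = √(δc² + δa²) = √(1290 + 0.000258) = 35.9, so δu/u = 0.0994.
Q is then a monomial in u, q, b:
δQ/Q = √((δu/u)² + (-1·δq/q)² + (3·δb/b)²) = √(0.00988 + 0.00202 + 0.0234) = 0.188
Q = 2.47e+06, so δQ = 0.188 × 2.47e+06 = 4.65e+05.

(2.47 ± 0.465) × 10^6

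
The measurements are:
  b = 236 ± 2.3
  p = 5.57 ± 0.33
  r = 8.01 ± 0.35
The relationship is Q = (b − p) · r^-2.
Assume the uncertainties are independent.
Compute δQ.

0.316

Let u = b − p = 230. δu = √(δb² + δp²) = √(5.29 + 0.109) = 2.32, so δu/u = 0.0101.
Q is then a monomial in u, r:
δQ/Q = √((δu/u)² + (-2·δr/r)²) = √(0.000102 + 0.00764) = 0.0880
Q = 3.59, so δQ = 0.0880 × 3.59 = 0.316.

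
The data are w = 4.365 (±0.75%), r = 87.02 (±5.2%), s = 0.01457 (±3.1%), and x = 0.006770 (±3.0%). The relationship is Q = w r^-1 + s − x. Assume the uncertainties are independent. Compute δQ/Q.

Let p = w·r^-1 = 0.05016. δp/p = √((1·δw/w)² + (-1·δr/r)²) = √(5.63e-05 + 0.00270) = 0.0525, so δp = 0.00264.
Q = p + s − x: δQ = √(δp² + δs² + δx²) = √(6.95e-06 + 2.04e-07 + 4.12e-08) = 0.00268
Q = 0.05796, so δQ/Q = 0.00268/0.05796 = 0.0463.

0.0463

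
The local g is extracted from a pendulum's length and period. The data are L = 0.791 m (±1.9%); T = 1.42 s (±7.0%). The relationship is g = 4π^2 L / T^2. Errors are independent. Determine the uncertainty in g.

g is a product of powers, so relative uncertainties combine in quadrature:
  (1·δL/L)² = (1×0.0190)² = 0.000361;  (-2·δT/T)² = (-2×0.0700)² = 0.0196
δg/g = √(0.0200) = 0.141
g = 15.5 m/s^2, so δg = 0.141 × 15.5 = 2.19 m/s^2.

2.19 m/s^2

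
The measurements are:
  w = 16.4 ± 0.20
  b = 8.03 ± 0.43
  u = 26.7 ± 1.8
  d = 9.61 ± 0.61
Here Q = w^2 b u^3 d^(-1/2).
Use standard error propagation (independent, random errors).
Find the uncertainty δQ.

For a monomial Q ∝ w^2, b, u^3, d^(-1/2), fractional errors add in quadrature:
  (2·δw/w)² = (2×0.0122)² = 0.000595;  (1·δb/b)² = (1×0.0535)² = 0.00287;  (3·δu/u)² = (3×0.0674)² = 0.0409;  (−½·δd/d)² = (-0.5×0.0635)² = 0.00101
δQ/Q = √(0.0454) = 0.213
Q = 1.33e+07, so δQ = 0.213 × 1.33e+07 = 2.82e+06.

2.82e+06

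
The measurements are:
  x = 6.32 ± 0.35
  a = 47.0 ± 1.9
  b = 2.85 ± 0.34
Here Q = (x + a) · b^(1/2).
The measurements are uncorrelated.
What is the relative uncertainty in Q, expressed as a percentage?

6.98%

Let u = x + a = 53.3. δu = √(δx² + δa²) = √(0.122 + 3.61) = 1.93, so δu/u = 0.0362.
Q is then a monomial in u, b:
δQ/Q = √((δu/u)² + (½·δb/b)²) = √(0.00131 + 0.00356) = 0.0698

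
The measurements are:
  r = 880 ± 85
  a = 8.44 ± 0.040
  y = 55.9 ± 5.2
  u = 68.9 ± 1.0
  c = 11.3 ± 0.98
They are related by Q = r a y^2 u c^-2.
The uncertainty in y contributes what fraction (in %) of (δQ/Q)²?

(δQ/Q)² = (1·δr/r)² + (1·δa/a)² + (2·δy/y)² + (1·δu/u)² + (-2·δc/c)²
  r term: (1×0.0966)² = 0.00933
  a term: (1×0.00474)² = 2.25e-05
  y term: (2×0.0930)² = 0.0346
  u term: (1×0.0145)² = 0.000211
  c term: (-2×0.0867)² = 0.0301
Total = 0.0743. Share from y = 0.0346/0.0743 = 0.466.

46.6%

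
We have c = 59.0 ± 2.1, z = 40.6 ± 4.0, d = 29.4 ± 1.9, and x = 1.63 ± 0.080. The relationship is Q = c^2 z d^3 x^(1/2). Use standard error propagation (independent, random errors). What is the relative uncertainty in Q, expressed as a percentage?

23.0%

Each factor contributes (exponent × relative error)² to (δQ/Q)²:
  (2·δc/c)² = (2×0.0356)² = 0.00507;  (1·δz/z)² = (1×0.0985)² = 0.00971;  (3·δd/d)² = (3×0.0646)² = 0.0376;  (½·δx/x)² = (0.5×0.0491)² = 0.000602
δQ/Q = √(0.0530) = 0.230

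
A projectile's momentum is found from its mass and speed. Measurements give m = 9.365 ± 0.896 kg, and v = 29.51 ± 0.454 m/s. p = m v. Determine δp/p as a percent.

9.69%

Products/powers → add relative errors in quadrature, weighted by exponent:
  (1·δm/m)² = (1×0.0957)² = 0.00915;  (1·δv/v)² = (1×0.0154)² = 0.000237
δp/p = √(0.00939) = 0.0969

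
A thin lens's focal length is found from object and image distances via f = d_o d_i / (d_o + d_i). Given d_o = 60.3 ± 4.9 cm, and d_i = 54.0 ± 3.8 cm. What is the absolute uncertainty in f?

∂f/∂d_o = (d_i/(d_o+d_i))² = 0.223;  ∂f/∂d_i = (d_o/(d_o+d_i))² = 0.278
δf = √((∂f/∂d_o · δd_o)² + (∂f/∂d_i · δd_i)²) = √(1.20 + 1.12) = 1.52 cm

1.52 cm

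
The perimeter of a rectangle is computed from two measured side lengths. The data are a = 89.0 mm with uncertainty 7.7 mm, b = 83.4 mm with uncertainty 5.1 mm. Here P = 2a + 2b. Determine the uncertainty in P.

18.5 mm

P is a linear combination, so absolute uncertainties add in quadrature:
  (2·δa)² = 237;  (2·δb)² = 104
δP = √(341) = 18.5 mm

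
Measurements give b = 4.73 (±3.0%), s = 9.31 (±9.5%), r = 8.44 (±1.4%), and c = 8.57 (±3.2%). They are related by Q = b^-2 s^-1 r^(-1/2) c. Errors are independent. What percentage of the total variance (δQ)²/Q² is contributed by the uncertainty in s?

(δQ/Q)² = (-2·δb/b)² + (-1·δs/s)² + (−½·δr/r)² + (1·δc/c)²
  b term: (-2×0.0300)² = 0.00360
  s term: (-1×0.0950)² = 0.00903
  r term: (-0.5×0.0140)² = 4.9e-05
  c term: (1×0.0320)² = 0.00102
Total = 0.0137. Share from s = 0.00903/0.0137 = 0.659.

65.9%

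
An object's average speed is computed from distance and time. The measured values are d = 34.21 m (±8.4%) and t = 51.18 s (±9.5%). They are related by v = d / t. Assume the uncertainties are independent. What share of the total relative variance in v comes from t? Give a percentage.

(δv/v)² = (1·δd/d)² + (-1·δt/t)²
  d term: (1×0.0840)² = 0.00706
  t term: (-1×0.0950)² = 0.00903
Total = 0.0161. Share from t = 0.00903/0.0161 = 0.561.

56.1%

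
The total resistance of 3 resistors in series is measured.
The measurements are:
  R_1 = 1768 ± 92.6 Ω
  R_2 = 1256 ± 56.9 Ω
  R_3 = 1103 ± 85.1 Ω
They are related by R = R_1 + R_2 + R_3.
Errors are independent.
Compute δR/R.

0.0334

Absolute uncertainties add in quadrature for a linear combination:
  (δR_1)² = 8570;  (δR_2)² = 3240;  (δR_3)² = 7240
δR = √(19100) = 138 Ω
R = 4127 Ω, so δR/R = 138/4127 = 0.0334.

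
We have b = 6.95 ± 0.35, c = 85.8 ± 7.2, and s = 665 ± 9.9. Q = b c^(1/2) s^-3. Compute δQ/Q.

0.0793

Q is a product of powers, so relative uncertainties combine in quadrature:
  (1·δb/b)² = (1×0.0504)² = 0.00254;  (½·δc/c)² = (0.5×0.0839)² = 0.00176;  (-3·δs/s)² = (-3×0.0149)² = 0.00199
δQ/Q = √(0.00629) = 0.0793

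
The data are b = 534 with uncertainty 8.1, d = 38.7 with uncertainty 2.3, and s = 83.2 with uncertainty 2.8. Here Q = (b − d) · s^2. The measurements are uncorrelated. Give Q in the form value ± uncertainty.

(3.43 ± 0.238) × 10^6

Let u = b − d = 495. δu = √(δb² + δd²) = √(65.6 + 5.29) = 8.42, so δu/u = 0.0170.
Q is then a monomial in u, s:
δQ/Q = √((δu/u)² + (2·δs/s)²) = √(0.000289 + 0.00453) = 0.0694
Q = 3.43e+06, so δQ = 0.0694 × 3.43e+06 = 2.38e+05.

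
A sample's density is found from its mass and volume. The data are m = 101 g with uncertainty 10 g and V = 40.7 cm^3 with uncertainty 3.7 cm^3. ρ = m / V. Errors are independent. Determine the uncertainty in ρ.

0.334 g/cm^3

ρ is a product of powers, so relative uncertainties combine in quadrature:
  (1·δm/m)² = (1×0.0990)² = 0.00980;  (-1·δV/V)² = (-1×0.0909)² = 0.00826
δρ/ρ = √(0.0181) = 0.134
ρ = 2.48 g/cm^3, so δρ = 0.134 × 2.48 = 0.334 g/cm^3.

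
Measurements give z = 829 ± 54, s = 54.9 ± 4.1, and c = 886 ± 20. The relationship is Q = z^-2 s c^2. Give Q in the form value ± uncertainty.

Products/powers → add relative errors in quadrature, weighted by exponent:
  (-2·δz/z)² = (-2×0.0651)² = 0.0170;  (1·δs/s)² = (1×0.0747)² = 0.00558;  (2·δc/c)² = (2×0.0226)² = 0.00204
δQ/Q = √(0.0246) = 0.157
Q = 62.7, so δQ = 0.157 × 62.7 = 9.83.

62.7 ± 9.83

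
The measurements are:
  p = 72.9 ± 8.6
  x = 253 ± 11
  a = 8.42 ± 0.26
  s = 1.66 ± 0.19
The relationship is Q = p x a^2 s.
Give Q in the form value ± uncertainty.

(2.17 ± 0.393) × 10^6

For a monomial Q ∝ p, x, a^2, s, fractional errors add in quadrature:
  (1·δp/p)² = (1×0.118)² = 0.0139;  (1·δx/x)² = (1×0.0435)² = 0.00189;  (2·δa/a)² = (2×0.0309)² = 0.00381;  (1·δs/s)² = (1×0.114)² = 0.0131
δQ/Q = √(0.0327) = 0.181
Q = 2.17e+06, so δQ = 0.181 × 2.17e+06 = 3.93e+05.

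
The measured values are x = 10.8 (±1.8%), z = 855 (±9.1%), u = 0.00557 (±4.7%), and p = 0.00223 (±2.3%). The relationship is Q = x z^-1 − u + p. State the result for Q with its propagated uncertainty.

Let w = x·z^-1 = 0.0126. δw/w = √((1·δx/x)² + (-1·δz/z)²) = √(0.000324 + 0.00828) = 0.0928, so δw = 0.00117.
Q = w − u + p: δQ = √(δw² + δu² + δp²) = √(1.37e-06 + 6.85e-08 + 2.63e-09) = 0.00120
Q = 0.00929.

0.00929 ± 0.00120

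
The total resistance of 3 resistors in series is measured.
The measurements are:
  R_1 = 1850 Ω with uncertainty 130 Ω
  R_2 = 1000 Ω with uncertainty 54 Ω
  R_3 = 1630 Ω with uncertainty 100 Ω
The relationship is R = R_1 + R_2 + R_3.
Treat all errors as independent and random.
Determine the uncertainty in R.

Sums and differences: (δR)² = Σ (cᵢ δxᵢ)².
  (δR_1)² = 16900;  (δR_2)² = 2920;  (δR_3)² = 10000
δR = √(29800) = 173 Ω

173 Ω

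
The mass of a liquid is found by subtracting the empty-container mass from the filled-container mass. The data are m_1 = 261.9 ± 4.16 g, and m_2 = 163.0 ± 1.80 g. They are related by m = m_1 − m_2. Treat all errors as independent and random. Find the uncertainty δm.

Sums and differences: (δm)² = Σ (cᵢ δxᵢ)².
  (δm_1)² = 17.3;  (δm_2)² = 3.24
δm = √(20.5) = 4.53 g

4.53 g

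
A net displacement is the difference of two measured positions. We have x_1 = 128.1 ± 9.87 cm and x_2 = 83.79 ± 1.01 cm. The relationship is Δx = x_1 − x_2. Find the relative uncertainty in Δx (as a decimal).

0.224

For a sum/difference, combine absolute errors in quadrature:
  (δx_1)² = 97.4;  (δx_2)² = 1.02
δΔx = √(98.4) = 9.92 cm
Δx = 44.31 cm, so δΔx/Δx = 9.92/44.31 = 0.224.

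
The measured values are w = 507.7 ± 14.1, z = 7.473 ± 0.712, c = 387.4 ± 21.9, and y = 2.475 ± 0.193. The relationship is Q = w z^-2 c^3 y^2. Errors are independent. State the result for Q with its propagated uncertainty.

Q is a product of powers, so relative uncertainties combine in quadrature:
  (1·δw/w)² = (1×0.0278)² = 0.000771;  (-2·δz/z)² = (-2×0.0953)² = 0.0363;  (3·δc/c)² = (3×0.0565)² = 0.0288;  (2·δy/y)² = (2×0.0780)² = 0.0243
δQ/Q = √(0.0902) = 0.300
Q = 3.238e+09, so δQ = 0.300 × 3.238e+09 = 9.72e+08.

(3.238 ± 0.972) × 10^9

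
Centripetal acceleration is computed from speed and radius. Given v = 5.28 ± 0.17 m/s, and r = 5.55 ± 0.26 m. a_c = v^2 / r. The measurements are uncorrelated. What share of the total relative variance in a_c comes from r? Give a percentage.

34.6%

(δa_c/a_c)² = (2·δv/v)² + (-1·δr/r)²
  v term: (2×0.0322)² = 0.00415
  r term: (-1×0.0468)² = 0.00219
Total = 0.00634. Share from r = 0.00219/0.00634 = 0.346.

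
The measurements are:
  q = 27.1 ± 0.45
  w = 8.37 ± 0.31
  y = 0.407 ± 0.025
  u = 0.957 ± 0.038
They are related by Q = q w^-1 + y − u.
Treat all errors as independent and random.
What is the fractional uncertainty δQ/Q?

0.0517

Let p = q·w^-1 = 3.24. δp/p = √((1·δq/q)² + (-1·δw/w)²) = √(0.000276 + 0.00137) = 0.0406, so δp = 0.131.
Q = p + y − u: δQ = √(δp² + δy² + δu²) = √(0.0173 + 0.000625 + 0.00144) = 0.139
Q = 2.69, so δQ/Q = 0.139/2.69 = 0.0517.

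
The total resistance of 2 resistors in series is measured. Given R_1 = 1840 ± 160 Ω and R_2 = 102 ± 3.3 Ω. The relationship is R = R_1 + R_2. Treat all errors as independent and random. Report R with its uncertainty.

1940 ± 160 Ω

For a sum/difference, combine absolute errors in quadrature:
  (δR_1)² = 25600;  (δR_2)² = 10.9
δR = √(25600) = 160 Ω
R = 1940 Ω.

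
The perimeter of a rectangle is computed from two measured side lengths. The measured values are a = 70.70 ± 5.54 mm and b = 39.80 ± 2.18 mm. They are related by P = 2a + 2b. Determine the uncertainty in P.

P is a linear combination, so absolute uncertainties add in quadrature:
  (2·δa)² = 123;  (2·δb)² = 19.0
δP = √(142) = 11.9 mm

11.9 mm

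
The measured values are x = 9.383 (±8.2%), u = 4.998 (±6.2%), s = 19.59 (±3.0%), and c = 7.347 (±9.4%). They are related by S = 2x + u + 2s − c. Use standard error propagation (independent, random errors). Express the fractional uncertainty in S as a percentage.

3.74%

Each term contributes (cᵢ δxᵢ)² to (δS)²:
  (2·δx)² = 2.37;  (δu)² = 0.0960;  (2·δs)² = 1.38;  (δc)² = 0.477
δS = √(4.32) = 2.08
S = 55.60, so δS/S = 2.08/55.60 = 0.0374.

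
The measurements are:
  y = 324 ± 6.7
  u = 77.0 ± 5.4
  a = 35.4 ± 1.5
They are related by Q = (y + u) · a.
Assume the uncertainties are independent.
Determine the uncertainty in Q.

674

Let w = y + u = 401. δw = √(δy² + δu²) = √(44.9 + 29.2) = 8.61, so δw/w = 0.0215.
Q is then a monomial in w, a:
δQ/Q = √((δw/w)² + (1·δa/a)²) = √(0.000461 + 0.00180) = 0.0475
Q = 14200, so δQ = 0.0475 × 14200 = 674.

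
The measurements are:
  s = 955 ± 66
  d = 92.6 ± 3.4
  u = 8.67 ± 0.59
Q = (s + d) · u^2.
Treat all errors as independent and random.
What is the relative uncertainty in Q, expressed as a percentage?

Let w = s + d = 1050. δw = √(δs² + δd²) = √(4360 + 11.6) = 66.1, so δw/w = 0.0631.
Q is then a monomial in w, u:
δQ/Q = √((δw/w)² + (2·δu/u)²) = √(0.00398 + 0.0185) = 0.150

15.0%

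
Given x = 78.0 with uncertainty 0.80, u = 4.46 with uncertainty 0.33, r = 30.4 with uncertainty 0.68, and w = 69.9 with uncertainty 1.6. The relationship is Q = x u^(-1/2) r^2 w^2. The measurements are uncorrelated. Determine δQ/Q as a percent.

Since Q is a product/quotient, work with relative uncertainties:
  (1·δx/x)² = (1×0.0103)² = 0.000105;  (−½·δu/u)² = (-0.5×0.0740)² = 0.00137;  (2·δr/r)² = (2×0.0224)² = 0.00200;  (2·δw/w)² = (2×0.0229)² = 0.00210
δQ/Q = √(0.00557) = 0.0746

7.46%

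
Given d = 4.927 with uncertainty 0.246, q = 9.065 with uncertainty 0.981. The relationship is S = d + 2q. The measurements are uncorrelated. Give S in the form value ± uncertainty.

23.06 ± 1.98

Each term contributes (cᵢ δxᵢ)² to (δS)²:
  (δd)² = 0.0605;  (2·δq)² = 3.85
δS = √(3.91) = 1.98
S = 23.06.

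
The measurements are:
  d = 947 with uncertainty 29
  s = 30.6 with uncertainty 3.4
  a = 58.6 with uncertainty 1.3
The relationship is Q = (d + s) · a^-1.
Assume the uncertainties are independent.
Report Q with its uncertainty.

Let u = d + s = 978. δu = √(δd² + δs²) = √(841 + 11.6) = 29.2, so δu/u = 0.0299.
Q is then a monomial in u, a:
δQ/Q = √((δu/u)² + (-1·δa/a)²) = √(0.000892 + 0.000492) = 0.0372
Q = 16.7, so δQ = 0.0372 × 16.7 = 0.621.

16.7 ± 0.621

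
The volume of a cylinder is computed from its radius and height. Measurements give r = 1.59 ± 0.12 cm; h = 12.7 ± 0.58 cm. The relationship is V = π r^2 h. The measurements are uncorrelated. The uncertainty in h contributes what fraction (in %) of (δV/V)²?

(δV/V)² = (2·δr/r)² + (1·δh/h)²
  r term: (2×0.0755)² = 0.0228
  h term: (1×0.0457)² = 0.00209
Total = 0.0249. Share from h = 0.00209/0.0249 = 0.0839.

8.39%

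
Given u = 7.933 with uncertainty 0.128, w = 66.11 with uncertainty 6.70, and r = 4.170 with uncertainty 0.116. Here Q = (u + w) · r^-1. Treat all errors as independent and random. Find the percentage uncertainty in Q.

Let h = u + w = 74.04. δh = √(δu² + δw²) = √(0.0164 + 44.9) = 6.70, so δh/h = 0.0905.
Q is then a monomial in h, r:
δQ/Q = √((δh/h)² + (-1·δr/r)²) = √(0.00819 + 0.000774) = 0.0947

9.47%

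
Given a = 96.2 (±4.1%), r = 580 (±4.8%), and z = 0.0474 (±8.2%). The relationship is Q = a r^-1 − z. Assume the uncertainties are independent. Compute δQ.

0.0112

Let p = a·r^-1 = 0.166. δp/p = √((1·δa/a)² + (-1·δr/r)²) = √(0.00168 + 0.00230) = 0.0631, so δp = 0.0105.
Q = p − z: δQ = √(δp² + δz²) = √(0.000110 + 1.51e-05) = 0.0112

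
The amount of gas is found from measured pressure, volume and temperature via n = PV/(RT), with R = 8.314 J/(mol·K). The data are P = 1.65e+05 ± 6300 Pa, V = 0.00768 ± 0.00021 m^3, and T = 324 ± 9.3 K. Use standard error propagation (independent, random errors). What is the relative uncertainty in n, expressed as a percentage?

Since n is a product/quotient, work with relative uncertainties:
  (1·δP/P)² = (1×0.0382)² = 0.00146;  (1·δV/V)² = (1×0.0273)² = 0.000748;  (-1·δT/T)² = (-1×0.0287)² = 0.000824
δn/n = √(0.00303) = 0.0550

5.50%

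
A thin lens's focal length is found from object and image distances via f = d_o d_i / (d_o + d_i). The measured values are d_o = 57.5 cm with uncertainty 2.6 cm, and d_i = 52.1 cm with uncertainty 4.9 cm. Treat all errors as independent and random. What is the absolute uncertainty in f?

1.47 cm

∂f/∂d_o = (d_i/(d_o+d_i))² = 0.226;  ∂f/∂d_i = (d_o/(d_o+d_i))² = 0.275
δf = √((∂f/∂d_o · δd_o)² + (∂f/∂d_i · δd_i)²) = √(0.345 + 1.82) = 1.47 cm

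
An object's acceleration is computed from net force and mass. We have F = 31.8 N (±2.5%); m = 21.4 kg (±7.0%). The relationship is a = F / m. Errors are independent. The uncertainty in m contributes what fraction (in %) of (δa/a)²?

(δa/a)² = (1·δF/F)² + (-1·δm/m)²
  F term: (1×0.0250)² = 0.000625
  m term: (-1×0.0700)² = 0.00490
Total = 0.00553. Share from m = 0.00490/0.00553 = 0.887.

88.7%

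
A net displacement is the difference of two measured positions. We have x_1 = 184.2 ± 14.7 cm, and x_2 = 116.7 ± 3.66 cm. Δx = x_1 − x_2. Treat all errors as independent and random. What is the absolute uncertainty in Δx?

For a sum/difference, combine absolute errors in quadrature:
  (δx_1)² = 216;  (δx_2)² = 13.4
δΔx = √(229) = 15.1 cm

15.1 cm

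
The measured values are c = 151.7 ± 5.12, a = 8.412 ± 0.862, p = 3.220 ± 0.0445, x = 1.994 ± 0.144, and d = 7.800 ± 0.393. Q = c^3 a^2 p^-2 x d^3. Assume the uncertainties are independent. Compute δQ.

Each factor contributes (exponent × relative error)² to (δQ/Q)²:
  (3·δc/c)² = (3×0.0338)² = 0.0103;  (2·δa/a)² = (2×0.102)² = 0.0420;  (-2·δp/p)² = (-2×0.0138)² = 0.000764;  (1·δx/x)² = (1×0.0722)² = 0.00522;  (3·δd/d)² = (3×0.0504)² = 0.0228
δQ/Q = √(0.0811) = 0.285
Q = 2.255e+10, so δQ = 0.285 × 2.255e+10 = 6.42e+09.

6.42e+09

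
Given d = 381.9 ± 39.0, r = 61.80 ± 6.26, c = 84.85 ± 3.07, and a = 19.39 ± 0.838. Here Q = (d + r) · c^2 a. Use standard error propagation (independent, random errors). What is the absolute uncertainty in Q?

7.59e+06

Let u = d + r = 443.7. δu = √(δd² + δr²) = √(1520 + 39.2) = 39.5, so δu/u = 0.0890.
Q is then a monomial in u, c, a:
δQ/Q = √((δu/u)² + (2·δc/c)² + (1·δa/a)²) = √(0.00792 + 0.00524 + 0.00187) = 0.123
Q = 6.194e+07, so δQ = 0.123 × 6.194e+07 = 7.59e+06.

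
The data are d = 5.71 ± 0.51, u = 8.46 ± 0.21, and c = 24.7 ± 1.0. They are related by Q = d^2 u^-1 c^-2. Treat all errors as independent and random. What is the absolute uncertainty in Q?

0.00125

Since Q is a product/quotient, work with relative uncertainties:
  (2·δd/d)² = (2×0.0893)² = 0.0319;  (-1·δu/u)² = (-1×0.0248)² = 0.000616;  (-2·δc/c)² = (-2×0.0405)² = 0.00656
δQ/Q = √(0.0391) = 0.198
Q = 0.00632, so δQ = 0.198 × 0.00632 = 0.00125.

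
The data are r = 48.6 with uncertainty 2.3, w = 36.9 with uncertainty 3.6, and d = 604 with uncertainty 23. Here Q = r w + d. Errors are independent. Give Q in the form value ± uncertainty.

2400 ± 196

Let p = r·w = 1790. δp/p = √((1·δr/r)² + (1·δw/w)²) = √(0.00224 + 0.00952) = 0.108, so δp = 194.
Q = p + d: δQ = √(δp² + δd²) = √(37800 + 529) = 196
Q = 2400.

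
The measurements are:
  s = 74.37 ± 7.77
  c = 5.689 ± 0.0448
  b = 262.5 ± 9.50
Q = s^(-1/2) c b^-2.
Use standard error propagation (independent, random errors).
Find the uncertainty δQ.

8.58e-07

Relative error in a monomial: (δQ/Q)² = Σ (nᵢ · δxᵢ/xᵢ)².
  (−½·δs/s)² = (-0.5×0.104)² = 0.00273;  (1·δc/c)² = (1×0.00787)² = 6.2e-05;  (-2·δb/b)² = (-2×0.0362)² = 0.00524
δQ/Q = √(0.00803) = 0.0896
Q = 9.574e-06, so δQ = 0.0896 × 9.574e-06 = 8.58e-07.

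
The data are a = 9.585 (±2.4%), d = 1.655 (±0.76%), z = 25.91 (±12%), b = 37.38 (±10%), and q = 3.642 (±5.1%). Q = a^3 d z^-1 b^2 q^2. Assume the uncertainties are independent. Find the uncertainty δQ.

2.76e+05

Q is a product of powers, so relative uncertainties combine in quadrature:
  (3·δa/a)² = (3×0.0240)² = 0.00518;  (1·δd/d)² = (1×0.00760)² = 5.78e-05;  (-1·δz/z)² = (-1×0.120)² = 0.0144;  (2·δb/b)² = (2×0.100)² = 0.0400;  (2·δq/q)² = (2×0.0510)² = 0.0104
δQ/Q = √(0.0700) = 0.265
Q = 1.042e+06, so δQ = 0.265 × 1.042e+06 = 2.76e+05.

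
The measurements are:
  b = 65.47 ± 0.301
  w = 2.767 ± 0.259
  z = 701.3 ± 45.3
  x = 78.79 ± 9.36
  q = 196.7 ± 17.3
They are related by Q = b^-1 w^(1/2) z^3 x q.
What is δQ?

Relative error in a monomial: (δQ/Q)² = Σ (nᵢ · δxᵢ/xᵢ)².
  (-1·δb/b)² = (-1×0.00460)² = 2.11e-05;  (½·δw/w)² = (0.5×0.0936)² = 0.00219;  (3·δz/z)² = (3×0.0646)² = 0.0376;  (1·δx/x)² = (1×0.119)² = 0.0141;  (1·δq/q)² = (1×0.0880)² = 0.00774
δQ/Q = √(0.0616) = 0.248
Q = 1.358e+11, so δQ = 0.248 × 1.358e+11 = 3.37e+10.

3.37e+10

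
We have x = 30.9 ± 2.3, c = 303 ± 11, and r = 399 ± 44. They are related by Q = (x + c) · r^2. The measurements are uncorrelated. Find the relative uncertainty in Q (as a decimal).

Let u = x + c = 334. δu = √(δx² + δc²) = √(5.29 + 121) = 11.2, so δu/u = 0.0337.
Q is then a monomial in u, r:
δQ/Q = √((δu/u)² + (2·δr/r)²) = √(0.00113 + 0.0486) = 0.223

0.223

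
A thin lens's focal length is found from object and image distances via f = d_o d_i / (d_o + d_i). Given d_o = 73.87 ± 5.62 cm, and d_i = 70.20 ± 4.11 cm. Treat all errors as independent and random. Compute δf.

1.72 cm

∂f/∂d_o = (d_i/(d_o+d_i))² = 0.237;  ∂f/∂d_i = (d_o/(d_o+d_i))² = 0.263
δf = √((∂f/∂d_o · δd_o)² + (∂f/∂d_i · δd_i)²) = √(1.78 + 1.17) = 1.72 cm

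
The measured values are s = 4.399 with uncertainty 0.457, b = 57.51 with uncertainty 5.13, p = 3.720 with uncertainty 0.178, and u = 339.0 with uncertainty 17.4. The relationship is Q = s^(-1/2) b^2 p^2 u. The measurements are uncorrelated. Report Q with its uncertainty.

(7.398 ± 1.59) × 10^6

For a monomial Q ∝ s^(-1/2), b^2, p^2, u, fractional errors add in quadrature:
  (−½·δs/s)² = (-0.5×0.104)² = 0.00270;  (2·δb/b)² = (2×0.0892)² = 0.0318;  (2·δp/p)² = (2×0.0478)² = 0.00916;  (1·δu/u)² = (1×0.0513)² = 0.00263
δQ/Q = √(0.0463) = 0.215
Q = 7.398e+06, so δQ = 0.215 × 7.398e+06 = 1.59e+06.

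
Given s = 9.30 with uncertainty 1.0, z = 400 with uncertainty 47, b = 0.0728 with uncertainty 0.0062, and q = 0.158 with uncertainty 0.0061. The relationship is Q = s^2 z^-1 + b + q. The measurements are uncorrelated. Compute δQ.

Let p = s^2·z^-1 = 0.216. δp/p = √((2·δs/s)² + (-1·δz/z)²) = √(0.0462 + 0.0138) = 0.245, so δp = 0.0530.
Q = p + b + q: δQ = √(δp² + δb² + δq²) = √(0.00281 + 3.84e-05 + 3.72e-05) = 0.0537

0.0537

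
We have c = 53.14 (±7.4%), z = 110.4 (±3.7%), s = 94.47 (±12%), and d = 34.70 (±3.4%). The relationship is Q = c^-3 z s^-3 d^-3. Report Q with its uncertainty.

Products/powers → add relative errors in quadrature, weighted by exponent:
  (-3·δc/c)² = (-3×0.0740)² = 0.0493;  (1·δz/z)² = (1×0.0370)² = 0.00137;  (-3·δs/s)² = (-3×0.120)² = 0.130;  (-3·δd/d)² = (-3×0.0340)² = 0.0104
δQ/Q = √(0.191) = 0.437
Q = 2.088e-14, so δQ = 0.437 × 2.088e-14 = 9.12e-15.

(2.088 ± 0.912) × 10^-14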